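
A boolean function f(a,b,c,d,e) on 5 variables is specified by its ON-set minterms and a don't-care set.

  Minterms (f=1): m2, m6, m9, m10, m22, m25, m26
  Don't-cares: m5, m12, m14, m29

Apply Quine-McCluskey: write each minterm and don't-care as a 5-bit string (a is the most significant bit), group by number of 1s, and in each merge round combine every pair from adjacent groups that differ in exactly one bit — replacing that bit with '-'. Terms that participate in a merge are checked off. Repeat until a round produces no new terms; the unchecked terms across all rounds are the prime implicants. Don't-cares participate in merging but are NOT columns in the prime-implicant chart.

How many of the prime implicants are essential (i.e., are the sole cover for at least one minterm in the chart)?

[col 0] 00010*, 00101, 00110*, 01001*, 01010*, 01100*, 01110*, 10110*, 11001*, 11010*, 11101*
[col 1] -0110, -1001, -1010, 0-010*, 0-110*, 00-10*, 01-10*, 011-0, 11-01
[col 2] 0--10
Prime implicants: -0110, -1001, -1010, 0--10, 00101, 011-0, 11-01
PI chart (minterm → PIs covering it):
  2 | 0--10  (sole → essential)
  6 | -0110,0--10
  9 | -1001  (sole → essential)
  10 | -1010,0--10
  22 | -0110  (sole → essential)
  25 | -1001,11-01
  26 | -1010  (sole → essential)
Essential prime implicants: -0110, -1001, -1010, 0--10

4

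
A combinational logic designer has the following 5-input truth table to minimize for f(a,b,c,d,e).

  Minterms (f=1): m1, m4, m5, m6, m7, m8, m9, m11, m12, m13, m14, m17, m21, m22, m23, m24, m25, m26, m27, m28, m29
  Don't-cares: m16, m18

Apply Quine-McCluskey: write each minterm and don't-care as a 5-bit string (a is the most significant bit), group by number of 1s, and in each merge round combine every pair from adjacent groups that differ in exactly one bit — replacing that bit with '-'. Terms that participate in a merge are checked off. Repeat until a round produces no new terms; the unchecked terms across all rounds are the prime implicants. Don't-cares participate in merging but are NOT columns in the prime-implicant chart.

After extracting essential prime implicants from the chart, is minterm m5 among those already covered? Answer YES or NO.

[col 0] 00001*, 00100*, 00101*, 00110*, 00111*, 01000*, 01001*, 01011*, 01100*, 01101*, 01110*, 10000*, 10001*, 10010*, 10101*, 10110*, 10111*, 11000*, 11001*, 11010*, 11011*, 11100*, 11101*
[col 1] -0001*, -0101*, -0110*, -0111*, -1000*, -1001*, -1011*, -1100*, -1101*, 0-001*, 0-100*, 0-101*, 0-110*, 00-01*, 001-0*, 001-1*, 0010-*, 0011-*, 01-00*, 01-01*, 010-1*, 0100-*, 011-0*, 0110-*, 1-000*, 1-001*, 1-010*, 1-101*, 10-01*, 10-10, 100-0*, 1000-*, 101-1*, 1011-*, 11-00*, 11-01*, 110-0*, 110-1*, 1100-*, 1101-*, 1110-*
[col 2] --001*, --101*, -0-01*, -01-1, -011-, -1-00*, -1-01*, -10-1, -100-*, -110-*, 0--01*, 0-1-0, 0-10-, 001--, 01-0-*, 1--01*, 1-0-0, 1-00-, 11-0-*, 110--
[col 3] ---01, -1-0-
Prime implicants: ---01, -01-1, -011-, -1-0-, -10-1, 0-1-0, 0-10-, 001--, 1-0-0, 1-00-, 10-10, 110--
PI chart (minterm → PIs covering it):
  1 | ---01  (sole → essential)
  4 | 0-1-0,0-10-,001--
  5 | ---01,-01-1,0-10-,001--
  6 | -011-,0-1-0,001--
  7 | -01-1,-011-,001--
  8 | -1-0-  (sole → essential)
  9 | ---01,-1-0-,-10-1
  11 | -10-1  (sole → essential)
  12 | -1-0-,0-1-0,0-10-
  13 | ---01,-1-0-,0-10-
  14 | 0-1-0  (sole → essential)
  17 | ---01,1-00-
  21 | ---01,-01-1
  22 | -011-,10-10
  23 | -01-1,-011-
  24 | -1-0-,1-0-0,1-00-,110--
  25 | ---01,-1-0-,-10-1,1-00-,110--
  26 | 1-0-0,110--
  27 | -10-1,110--
  28 | -1-0-  (sole → essential)
  29 | ---01,-1-0-
Essential prime implicants: ---01, -1-0-, -10-1, 0-1-0

YES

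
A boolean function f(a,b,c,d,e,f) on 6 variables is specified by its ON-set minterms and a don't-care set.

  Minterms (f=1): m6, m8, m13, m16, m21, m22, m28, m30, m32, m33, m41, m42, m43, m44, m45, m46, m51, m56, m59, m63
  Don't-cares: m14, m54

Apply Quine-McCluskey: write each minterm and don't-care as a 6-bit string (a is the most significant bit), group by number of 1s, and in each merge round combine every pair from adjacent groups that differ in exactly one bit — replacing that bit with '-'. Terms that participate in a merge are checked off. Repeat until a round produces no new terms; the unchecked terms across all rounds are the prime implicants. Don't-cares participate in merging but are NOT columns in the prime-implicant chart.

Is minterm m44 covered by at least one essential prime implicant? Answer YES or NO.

NO

size-2^0 implicants → 000110(✓)  001000  001101(✓)  001110(✓)  010000  010101  010110(✓)  011100(✓)  011110(✓)  100000(✓)  100001(✓)  101001(✓)  101010(✓)  101011(✓)  101100(✓)  101101(✓)  101110(✓)  110011(✓)  110110(✓)  111000  111011(✓)  111111(✓)
size-2^1 implicants → -01101  -01110  -10110  0-0110(✓)  0-1110(✓)  00-110(✓)  01-110(✓)  0111-0  1-1011  10-001  10000-  101-01  101-10  1010-1  10101-  1011-0  10110-  11-011  111-11
size-2^2 implicants → 0--110
Unchecked terms (primes): -01101, -01110, -10110, 0--110, 001000, 010000, 010101, 0111-0, 1-1011, 10-001, 10000-, 101-01, 101-10, 1010-1, 10101-, 1011-0, 10110-, 11-011, 111-11, 111000
Minterm coverage:
  m6 ⊆ 0--110 [E]
  m8 ⊆ 001000 [E]
  m13 ⊆ -01101 [E]
  m16 ⊆ 010000 [E]
  m21 ⊆ 010101 [E]
  m22 ⊆ -10110,0--110
  m28 ⊆ 0111-0 [E]
  m30 ⊆ 0--110,0111-0
  m32 ⊆ 10000- [E]
  m33 ⊆ 10-001,10000-
  m41 ⊆ 10-001,101-01,1010-1
  m42 ⊆ 101-10,10101-
  m43 ⊆ 1-1011,1010-1,10101-
  m44 ⊆ 1011-0,10110-
  m45 ⊆ -01101,101-01,10110-
  m46 ⊆ -01110,101-10,1011-0
  m51 ⊆ 11-011 [E]
  m56 ⊆ 111000 [E]
  m59 ⊆ 1-1011,11-011,111-11
  m63 ⊆ 111-11 [E]
E = {-01101, 0--110, 001000, 010000, 010101, 0111-0, 10000-, 11-011, 111-11, 111000}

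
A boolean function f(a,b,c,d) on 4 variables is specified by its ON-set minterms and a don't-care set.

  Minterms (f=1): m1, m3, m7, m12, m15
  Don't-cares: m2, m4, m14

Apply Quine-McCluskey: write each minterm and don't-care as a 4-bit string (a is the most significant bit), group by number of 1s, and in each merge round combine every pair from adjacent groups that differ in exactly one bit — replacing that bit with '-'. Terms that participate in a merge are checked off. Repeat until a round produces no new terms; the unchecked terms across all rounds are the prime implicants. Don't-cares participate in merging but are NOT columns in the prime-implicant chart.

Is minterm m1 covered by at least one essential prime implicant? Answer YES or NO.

YES

[col 0] 0001*, 0010*, 0011*, 0100*, 0111*, 1100*, 1110*, 1111*
[col 1] -100, -111, 0-11, 00-1, 001-, 11-0, 111-
Prime implicants: -100, -111, 0-11, 00-1, 001-, 11-0, 111-
PI chart (minterm → PIs covering it):
  1 | 00-1  (sole → essential)
  3 | 0-11,00-1,001-
  7 | -111,0-11
  12 | -100,11-0
  15 | -111,111-
Essential prime implicants: 00-1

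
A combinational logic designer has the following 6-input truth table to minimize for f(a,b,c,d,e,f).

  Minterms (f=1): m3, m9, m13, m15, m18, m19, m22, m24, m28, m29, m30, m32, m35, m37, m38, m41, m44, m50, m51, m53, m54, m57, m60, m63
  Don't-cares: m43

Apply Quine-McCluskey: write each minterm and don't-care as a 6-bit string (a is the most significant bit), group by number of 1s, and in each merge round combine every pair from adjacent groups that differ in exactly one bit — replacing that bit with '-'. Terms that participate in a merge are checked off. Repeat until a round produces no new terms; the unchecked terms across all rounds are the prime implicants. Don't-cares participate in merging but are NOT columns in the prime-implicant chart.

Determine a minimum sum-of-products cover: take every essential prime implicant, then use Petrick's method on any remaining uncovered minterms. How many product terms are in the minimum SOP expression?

13

Round 0: 000011✓ 001001✓ 001101✓ 001111✓ 010010✓ 010011✓ 010110✓ 011000✓ 011100✓ 011101✓ 011110✓ 100000 100011✓ 100101✓ 100110✓ 101001✓ 101011✓ 101100✓ 110010✓ 110011✓ 110101✓ 110110✓ 111001✓ 111100✓ 111111
Round 1: -00011✓ -01001 -10010✓ -10011✓ -10110✓ -11100 0-0011✓ 0-1101 001-01 0011-1 01-110 010-10✓ 01001-✓ 011-00 0111-0 01110- 1-0011✓ 1-0101 1-0110 1-1001 1-1100 10-011 1010-1 110-10✓ 11001-✓
Round 2: --0011 -10-10 -1001-
PIs = {--0011, -01001, -10-10, -1001-, -11100, 0-1101, 001-01, 0011-1, 01-110, 011-00, 0111-0, 01110-, 1-0101, 1-0110, 1-1001, 1-1100, 10-011, 100000, 1010-1, 111111}
Coverage chart:
  m3: --0011 ←essential
  m9: -01001,001-01
  m13: 0-1101,001-01,0011-1
  m15: 0011-1 ←essential
  m18: -10-10,-1001-
  m19: --0011,-1001-
  m22: -10-10,01-110
  m24: 011-00 ←essential
  m28: -11100,011-00,0111-0,01110-
  m29: 0-1101,01110-
  m30: 01-110,0111-0
  m32: 100000 ←essential
  m35: --0011,10-011
  m37: 1-0101 ←essential
  m38: 1-0110 ←essential
  m41: -01001,1-1001,1010-1
  m44: 1-1100 ←essential
  m50: -10-10,-1001-
  m51: --0011,-1001-
  m53: 1-0101 ←essential
  m54: -10-10,1-0110
  m57: 1-1001 ←essential
  m60: -11100,1-1100
  m63: 111111 ←essential
Essential: --0011, 0011-1, 011-00, 1-0101, 1-0110, 1-1001, 1-1100, 100000, 111111
Petrick residual → -01001, -10-10, 0-1101, 01-110
Min cover (13 terms): c'd'ef + b'cd'e'f + bc'ef' + a'cde'f + a'b'cdf + a'bdef' + a'bce'f' + ac'de'f + ac'def' + acd'e'f + acde'f' + ab'c'd'e'f' + abcdef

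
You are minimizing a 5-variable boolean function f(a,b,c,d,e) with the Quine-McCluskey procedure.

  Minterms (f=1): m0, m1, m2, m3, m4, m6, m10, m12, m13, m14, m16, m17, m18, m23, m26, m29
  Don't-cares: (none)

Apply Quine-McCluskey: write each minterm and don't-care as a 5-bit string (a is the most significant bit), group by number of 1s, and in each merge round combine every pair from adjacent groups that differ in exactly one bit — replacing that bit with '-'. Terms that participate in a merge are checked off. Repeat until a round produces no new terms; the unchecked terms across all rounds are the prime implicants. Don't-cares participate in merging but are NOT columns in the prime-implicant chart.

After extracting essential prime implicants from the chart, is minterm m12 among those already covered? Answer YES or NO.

NO

[col 0] 00000*, 00001*, 00010*, 00011*, 00100*, 00110*, 01010*, 01100*, 01101*, 01110*, 10000*, 10001*, 10010*, 10111, 11010*, 11101*
[col 1] -0000*, -0001*, -0010*, -1010*, -1101, 0-010*, 0-100*, 0-110*, 00-00*, 00-10*, 000-0*, 000-1*, 0000-*, 0001-*, 001-0*, 01-10*, 011-0*, 0110-, 1-010*, 100-0*, 1000-*
[col 2] --010, -00-0, -000-, 0--10, 0-1-0, 00--0, 000--
Prime implicants: --010, -00-0, -000-, -1101, 0--10, 0-1-0, 00--0, 000--, 0110-, 10111
PI chart (minterm → PIs covering it):
  0 | -00-0,-000-,00--0,000--
  1 | -000-,000--
  2 | --010,-00-0,0--10,00--0,000--
  3 | 000--  (sole → essential)
  4 | 0-1-0,00--0
  6 | 0--10,0-1-0,00--0
  10 | --010,0--10
  12 | 0-1-0,0110-
  13 | -1101,0110-
  14 | 0--10,0-1-0
  16 | -00-0,-000-
  17 | -000-  (sole → essential)
  18 | --010,-00-0
  23 | 10111  (sole → essential)
  26 | --010  (sole → essential)
  29 | -1101  (sole → essential)
Essential prime implicants: --010, -000-, -1101, 000--, 10111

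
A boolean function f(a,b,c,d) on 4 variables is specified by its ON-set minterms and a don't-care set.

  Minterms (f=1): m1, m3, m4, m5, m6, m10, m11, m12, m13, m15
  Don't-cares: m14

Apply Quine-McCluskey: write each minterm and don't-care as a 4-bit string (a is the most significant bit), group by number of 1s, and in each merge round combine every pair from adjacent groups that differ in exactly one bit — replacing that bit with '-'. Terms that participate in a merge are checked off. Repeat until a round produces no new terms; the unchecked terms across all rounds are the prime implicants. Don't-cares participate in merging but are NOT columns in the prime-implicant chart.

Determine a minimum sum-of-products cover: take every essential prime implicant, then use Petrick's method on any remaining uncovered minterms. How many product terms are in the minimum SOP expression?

Round 0: 0001✓ 0011✓ 0100✓ 0101✓ 0110✓ 1010✓ 1011✓ 1100✓ 1101✓ 1110✓ 1111✓
Round 1: -011 -100✓ -101✓ -110✓ 0-01 00-1 01-0✓ 010-✓ 1-10✓ 1-11✓ 101-✓ 11-0✓ 11-1✓ 110-✓ 111-✓
Round 2: -1-0 -10- 1-1- 11--
PIs = {-011, -1-0, -10-, 0-01, 00-1, 1-1-, 11--}
Coverage chart:
  m1: 0-01,00-1
  m3: -011,00-1
  m4: -1-0,-10-
  m5: -10-,0-01
  m6: -1-0 ←essential
  m10: 1-1- ←essential
  m11: -011,1-1-
  m12: -1-0,-10-,11--
  m13: -10-,11--
  m15: 1-1-,11--
Essential: -1-0, 1-1-
Petrick residual → -10-, 00-1
Min cover (4 terms): bd' + bc' + a'b'd + ac

4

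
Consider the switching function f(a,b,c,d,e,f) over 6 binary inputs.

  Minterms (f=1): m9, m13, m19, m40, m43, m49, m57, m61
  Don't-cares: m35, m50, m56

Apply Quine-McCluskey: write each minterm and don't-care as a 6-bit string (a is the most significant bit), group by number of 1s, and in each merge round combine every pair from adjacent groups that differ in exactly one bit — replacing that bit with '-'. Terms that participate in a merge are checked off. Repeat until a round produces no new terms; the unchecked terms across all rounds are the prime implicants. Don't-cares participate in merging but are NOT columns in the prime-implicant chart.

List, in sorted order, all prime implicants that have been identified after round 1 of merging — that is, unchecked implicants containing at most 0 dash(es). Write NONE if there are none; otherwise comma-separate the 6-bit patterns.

size-2^0 implicants → 001001(✓)  001101(✓)  010011  100011(✓)  101000(✓)  101011(✓)  110001(✓)  110010  111000(✓)  111001(✓)  111101(✓)
size-2^1 implicants → 001-01  1-1000  10-011  11-001  111-01  11100-
Unchecked terms (primes): 001-01, 010011, 1-1000, 10-011, 11-001, 110010, 111-01, 11100-

010011, 110010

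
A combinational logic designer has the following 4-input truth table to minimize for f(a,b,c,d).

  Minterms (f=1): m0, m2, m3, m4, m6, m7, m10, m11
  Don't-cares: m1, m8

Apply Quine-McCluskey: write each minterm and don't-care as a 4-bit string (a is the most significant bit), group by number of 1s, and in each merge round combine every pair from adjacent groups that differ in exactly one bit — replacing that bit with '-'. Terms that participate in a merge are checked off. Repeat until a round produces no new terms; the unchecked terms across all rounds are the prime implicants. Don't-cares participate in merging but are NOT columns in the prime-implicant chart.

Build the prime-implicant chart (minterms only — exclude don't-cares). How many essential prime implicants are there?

3

Round 0: 0000✓ 0001✓ 0010✓ 0011✓ 0100✓ 0110✓ 0111✓ 1000✓ 1010✓ 1011✓
Round 1: -000✓ -010✓ -011✓ 0-00✓ 0-10✓ 0-11✓ 00-0✓ 00-1✓ 000-✓ 001-✓ 01-0✓ 011-✓ 10-0✓ 101-✓
Round 2: -0-0 -01- 0--0 0-1- 00--
PIs = {-0-0, -01-, 0--0, 0-1-, 00--}
Coverage chart:
  m0: -0-0,0--0,00--
  m2: -0-0,-01-,0--0,0-1-,00--
  m3: -01-,0-1-,00--
  m4: 0--0 ←essential
  m6: 0--0,0-1-
  m7: 0-1- ←essential
  m10: -0-0,-01-
  m11: -01- ←essential
Essential: -01-, 0--0, 0-1-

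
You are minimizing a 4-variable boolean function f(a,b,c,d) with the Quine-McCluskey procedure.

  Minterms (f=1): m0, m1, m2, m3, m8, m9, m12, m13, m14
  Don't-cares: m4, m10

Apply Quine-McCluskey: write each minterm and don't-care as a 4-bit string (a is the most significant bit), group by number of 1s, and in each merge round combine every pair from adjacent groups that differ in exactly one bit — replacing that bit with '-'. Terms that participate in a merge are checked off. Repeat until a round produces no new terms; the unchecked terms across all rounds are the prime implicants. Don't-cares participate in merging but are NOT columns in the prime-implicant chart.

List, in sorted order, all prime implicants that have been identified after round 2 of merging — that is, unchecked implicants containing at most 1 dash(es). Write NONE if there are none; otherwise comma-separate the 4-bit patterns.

[col 0] 0000*, 0001*, 0010*, 0011*, 0100*, 1000*, 1001*, 1010*, 1100*, 1101*, 1110*
[col 1] -000*, -001*, -010*, -100*, 0-00*, 00-0*, 00-1*, 000-*, 001-*, 1-00*, 1-01*, 1-10*, 10-0*, 100-*, 11-0*, 110-*
[col 2] --00, -0-0, -00-, 00--, 1--0, 1-0-
Prime implicants: --00, -0-0, -00-, 00--, 1--0, 1-0-

NONE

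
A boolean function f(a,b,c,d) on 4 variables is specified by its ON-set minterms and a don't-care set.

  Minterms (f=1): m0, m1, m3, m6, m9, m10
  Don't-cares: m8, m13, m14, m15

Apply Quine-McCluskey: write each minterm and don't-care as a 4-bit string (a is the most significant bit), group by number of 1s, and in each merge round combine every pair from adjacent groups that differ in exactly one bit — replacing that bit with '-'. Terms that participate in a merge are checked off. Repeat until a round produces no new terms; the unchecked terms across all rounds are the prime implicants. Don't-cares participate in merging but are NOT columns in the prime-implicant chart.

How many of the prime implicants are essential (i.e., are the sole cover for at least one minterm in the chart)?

Round 0: 0000✓ 0001✓ 0011✓ 0110✓ 1000✓ 1001✓ 1010✓ 1101✓ 1110✓ 1111✓
Round 1: -000✓ -001✓ -110 00-1 000-✓ 1-01 1-10 10-0 100-✓ 11-1 111-
Round 2: -00-
PIs = {-00-, -110, 00-1, 1-01, 1-10, 10-0, 11-1, 111-}
Coverage chart:
  m0: -00- ←essential
  m1: -00-,00-1
  m3: 00-1 ←essential
  m6: -110 ←essential
  m9: -00-,1-01
  m10: 1-10,10-0
Essential: -00-, -110, 00-1

3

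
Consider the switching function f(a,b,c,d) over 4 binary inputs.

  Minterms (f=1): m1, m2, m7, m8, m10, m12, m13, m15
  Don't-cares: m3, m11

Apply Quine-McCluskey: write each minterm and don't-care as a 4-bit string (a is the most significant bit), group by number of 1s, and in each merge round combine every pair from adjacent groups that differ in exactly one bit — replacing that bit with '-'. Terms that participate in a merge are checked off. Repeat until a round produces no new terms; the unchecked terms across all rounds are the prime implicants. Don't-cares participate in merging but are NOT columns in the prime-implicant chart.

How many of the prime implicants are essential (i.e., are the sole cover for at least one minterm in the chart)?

3

Round 0: 0001✓ 0010✓ 0011✓ 0111✓ 1000✓ 1010✓ 1011✓ 1100✓ 1101✓ 1111✓
Round 1: -010✓ -011✓ -111✓ 0-11✓ 00-1 001-✓ 1-00 1-11✓ 10-0 101-✓ 11-1 110-
Round 2: --11 -01-
PIs = {--11, -01-, 00-1, 1-00, 10-0, 11-1, 110-}
Coverage chart:
  m1: 00-1 ←essential
  m2: -01- ←essential
  m7: --11 ←essential
  m8: 1-00,10-0
  m10: -01-,10-0
  m12: 1-00,110-
  m13: 11-1,110-
  m15: --11,11-1
Essential: --11, -01-, 00-1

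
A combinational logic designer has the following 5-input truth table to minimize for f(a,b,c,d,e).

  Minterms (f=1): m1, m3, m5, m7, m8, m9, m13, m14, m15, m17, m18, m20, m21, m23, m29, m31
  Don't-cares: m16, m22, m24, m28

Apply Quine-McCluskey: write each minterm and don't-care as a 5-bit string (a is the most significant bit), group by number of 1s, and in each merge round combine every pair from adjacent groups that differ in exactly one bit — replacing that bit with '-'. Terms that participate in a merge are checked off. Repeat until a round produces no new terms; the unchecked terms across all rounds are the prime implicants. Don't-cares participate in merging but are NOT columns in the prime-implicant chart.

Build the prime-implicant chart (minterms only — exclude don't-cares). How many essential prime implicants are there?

4

Round 0: 00001✓ 00011✓ 00101✓ 00111✓ 01000✓ 01001✓ 01101✓ 01110✓ 01111✓ 10000✓ 10001✓ 10010✓ 10100✓ 10101✓ 10110✓ 10111✓ 11000✓ 11100✓ 11101✓ 11111✓
Round 1: -0001✓ -0101✓ -0111✓ -1000 -1101✓ -1111✓ 0-001✓ 0-101✓ 0-111✓ 00-01✓ 00-11✓ 000-1✓ 001-1✓ 01-01✓ 0100- 011-1✓ 0111- 1-000✓ 1-100✓ 1-101✓ 1-111✓ 10-00✓ 10-01✓ 10-10✓ 100-0✓ 1000-✓ 101-0✓ 101-1✓ 1010-✓ 1011-✓ 11-00✓ 111-1✓ 1110-✓
Round 2: --101✓ --111✓ -0-01 -01-1✓ -11-1✓ 0--01 0-1-1✓ 00--1 1--00 1-1-1✓ 1-10- 10--0 10-0- 101--
Round 3: --1-1
PIs = {--1-1, -0-01, -1000, 0--01, 00--1, 0100-, 0111-, 1--00, 1-10-, 10--0, 10-0-, 101--}
Coverage chart:
  m1: -0-01,0--01,00--1
  m3: 00--1 ←essential
  m5: --1-1,-0-01,0--01,00--1
  m7: --1-1,00--1
  m8: -1000,0100-
  m9: 0--01,0100-
  m13: --1-1,0--01
  m14: 0111- ←essential
  m15: --1-1,0111-
  m17: -0-01,10-0-
  m18: 10--0 ←essential
  m20: 1--00,1-10-,10--0,10-0-,101--
  m21: --1-1,-0-01,1-10-,10-0-,101--
  m23: --1-1,101--
  m29: --1-1,1-10-
  m31: --1-1 ←essential
Essential: --1-1, 00--1, 0111-, 10--0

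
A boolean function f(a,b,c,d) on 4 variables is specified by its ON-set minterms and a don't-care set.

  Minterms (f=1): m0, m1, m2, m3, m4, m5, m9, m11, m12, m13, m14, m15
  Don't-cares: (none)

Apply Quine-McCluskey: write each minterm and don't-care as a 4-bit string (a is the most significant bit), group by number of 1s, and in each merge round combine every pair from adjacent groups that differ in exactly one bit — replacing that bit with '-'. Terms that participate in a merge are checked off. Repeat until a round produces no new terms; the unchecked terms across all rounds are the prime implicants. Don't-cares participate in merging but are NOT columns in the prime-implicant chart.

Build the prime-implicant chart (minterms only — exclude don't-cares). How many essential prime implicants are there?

2

size-2^0 implicants → 0000(✓)  0001(✓)  0010(✓)  0011(✓)  0100(✓)  0101(✓)  1001(✓)  1011(✓)  1100(✓)  1101(✓)  1110(✓)  1111(✓)
size-2^1 implicants → -001(✓)  -011(✓)  -100(✓)  -101(✓)  0-00(✓)  0-01(✓)  00-0(✓)  00-1(✓)  000-(✓)  001-(✓)  010-(✓)  1-01(✓)  1-11(✓)  10-1(✓)  11-0(✓)  11-1(✓)  110-(✓)  111-(✓)
size-2^2 implicants → --01  -0-1  -10-  0-0-  00--  1--1  11--
Unchecked terms (primes): --01, -0-1, -10-, 0-0-, 00--, 1--1, 11--
Minterm coverage:
  m0 ⊆ 0-0-,00--
  m1 ⊆ --01,-0-1,0-0-,00--
  m2 ⊆ 00-- [E]
  m3 ⊆ -0-1,00--
  m4 ⊆ -10-,0-0-
  m5 ⊆ --01,-10-,0-0-
  m9 ⊆ --01,-0-1,1--1
  m11 ⊆ -0-1,1--1
  m12 ⊆ -10-,11--
  m13 ⊆ --01,-10-,1--1,11--
  m14 ⊆ 11-- [E]
  m15 ⊆ 1--1,11--
E = {00--, 11--}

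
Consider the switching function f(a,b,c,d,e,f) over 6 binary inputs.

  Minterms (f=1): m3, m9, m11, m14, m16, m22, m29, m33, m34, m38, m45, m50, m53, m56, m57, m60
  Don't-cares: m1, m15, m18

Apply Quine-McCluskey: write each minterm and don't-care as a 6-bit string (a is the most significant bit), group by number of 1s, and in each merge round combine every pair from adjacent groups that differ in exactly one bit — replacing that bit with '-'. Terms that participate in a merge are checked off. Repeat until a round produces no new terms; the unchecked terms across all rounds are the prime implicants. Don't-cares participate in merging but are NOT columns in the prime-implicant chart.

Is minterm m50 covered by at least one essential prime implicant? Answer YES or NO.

size-2^0 implicants → 000001(✓)  000011(✓)  001001(✓)  001011(✓)  001110(✓)  001111(✓)  010000(✓)  010010(✓)  010110(✓)  011101  100001(✓)  100010(✓)  100110(✓)  101101  110010(✓)  110101  111000(✓)  111001(✓)  111100(✓)
size-2^1 implicants → -00001  -10010  00-001(✓)  00-011(✓)  0000-1(✓)  001-11  0010-1(✓)  00111-  010-10  0100-0  1-0010  100-10  111-00  11100-
size-2^2 implicants → 00-0-1
Unchecked terms (primes): -00001, -10010, 00-0-1, 001-11, 00111-, 010-10, 0100-0, 011101, 1-0010, 100-10, 101101, 110101, 111-00, 11100-
Minterm coverage:
  m3 ⊆ 00-0-1 [E]
  m9 ⊆ 00-0-1 [E]
  m11 ⊆ 00-0-1,001-11
  m14 ⊆ 00111- [E]
  m16 ⊆ 0100-0 [E]
  m22 ⊆ 010-10 [E]
  m29 ⊆ 011101 [E]
  m33 ⊆ -00001 [E]
  m34 ⊆ 1-0010,100-10
  m38 ⊆ 100-10 [E]
  m45 ⊆ 101101 [E]
  m50 ⊆ -10010,1-0010
  m53 ⊆ 110101 [E]
  m56 ⊆ 111-00,11100-
  m57 ⊆ 11100- [E]
  m60 ⊆ 111-00 [E]
E = {-00001, 00-0-1, 00111-, 010-10, 0100-0, 011101, 100-10, 101101, 110101, 111-00, 11100-}

NO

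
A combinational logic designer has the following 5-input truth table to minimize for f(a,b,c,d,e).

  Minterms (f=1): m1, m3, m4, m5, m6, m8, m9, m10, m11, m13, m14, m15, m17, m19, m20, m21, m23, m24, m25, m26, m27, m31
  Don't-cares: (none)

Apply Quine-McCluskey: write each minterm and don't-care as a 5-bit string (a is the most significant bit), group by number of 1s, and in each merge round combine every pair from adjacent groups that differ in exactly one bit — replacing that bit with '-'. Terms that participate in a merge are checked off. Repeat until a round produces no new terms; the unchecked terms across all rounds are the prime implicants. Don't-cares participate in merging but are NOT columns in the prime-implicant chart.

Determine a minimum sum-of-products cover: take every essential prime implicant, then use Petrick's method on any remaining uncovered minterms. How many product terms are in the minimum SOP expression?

6

size-2^0 implicants → 00001(✓)  00011(✓)  00100(✓)  00101(✓)  00110(✓)  01000(✓)  01001(✓)  01010(✓)  01011(✓)  01101(✓)  01110(✓)  01111(✓)  10001(✓)  10011(✓)  10100(✓)  10101(✓)  10111(✓)  11000(✓)  11001(✓)  11010(✓)  11011(✓)  11111(✓)
size-2^1 implicants → -0001(✓)  -0011(✓)  -0100(✓)  -0101(✓)  -1000(✓)  -1001(✓)  -1010(✓)  -1011(✓)  -1111(✓)  0-001(✓)  0-011(✓)  0-101(✓)  0-110  00-01(✓)  000-1(✓)  001-0  0010-(✓)  01-01(✓)  01-10(✓)  01-11(✓)  010-0(✓)  010-1(✓)  0100-(✓)  0101-(✓)  011-1(✓)  0111-(✓)  1-001(✓)  1-011(✓)  1-111(✓)  10-01(✓)  10-11(✓)  100-1(✓)  101-1(✓)  1010-(✓)  11-11(✓)  110-0(✓)  110-1(✓)  1100-(✓)  1101-(✓)
size-2^2 implicants → --001(✓)  --011(✓)  -0-01  -00-1(✓)  -010-  -1-11  -10-0(✓)  -10-1(✓)  -100-(✓)  -101-(✓)  0--01  0-0-1(✓)  01--1  01-1-  010--(✓)  1--11  1-0-1(✓)  10--1  110--(✓)
size-2^3 implicants → --0-1  -10--
Unchecked terms (primes): --0-1, -0-01, -010-, -1-11, -10--, 0--01, 0-110, 001-0, 01--1, 01-1-, 1--11, 10--1
Minterm coverage:
  m1 ⊆ --0-1,-0-01,0--01
  m3 ⊆ --0-1 [E]
  m4 ⊆ -010-,001-0
  m5 ⊆ -0-01,-010-,0--01
  m6 ⊆ 0-110,001-0
  m8 ⊆ -10-- [E]
  m9 ⊆ --0-1,-10--,0--01,01--1
  m10 ⊆ -10--,01-1-
  m11 ⊆ --0-1,-1-11,-10--,01--1,01-1-
  m13 ⊆ 0--01,01--1
  m14 ⊆ 0-110,01-1-
  m15 ⊆ -1-11,01--1,01-1-
  m17 ⊆ --0-1,-0-01,10--1
  m19 ⊆ --0-1,1--11,10--1
  m20 ⊆ -010- [E]
  m21 ⊆ -0-01,-010-,10--1
  m23 ⊆ 1--11,10--1
  m24 ⊆ -10-- [E]
  m25 ⊆ --0-1,-10--
  m26 ⊆ -10-- [E]
  m27 ⊆ --0-1,-1-11,-10--,1--11
  m31 ⊆ -1-11,1--11
E = {--0-1, -010-, -10--}
Petrick residual → 0-110, 01--1, 1--11
Cover = c'e + b'cd' + bc' + a'cde' + a'be + ade  |cover|=6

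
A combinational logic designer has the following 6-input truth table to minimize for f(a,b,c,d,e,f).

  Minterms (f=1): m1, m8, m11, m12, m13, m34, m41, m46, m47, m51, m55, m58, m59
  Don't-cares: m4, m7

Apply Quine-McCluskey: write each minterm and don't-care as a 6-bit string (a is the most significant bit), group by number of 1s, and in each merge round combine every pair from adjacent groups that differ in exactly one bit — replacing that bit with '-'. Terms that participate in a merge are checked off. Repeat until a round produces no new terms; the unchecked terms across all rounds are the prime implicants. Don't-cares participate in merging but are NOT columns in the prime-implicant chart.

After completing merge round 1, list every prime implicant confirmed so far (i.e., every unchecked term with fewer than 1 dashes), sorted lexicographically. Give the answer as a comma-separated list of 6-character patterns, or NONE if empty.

Round 0: 000001 000100✓ 000111 001000✓ 001011 001100✓ 001101✓ 100010 101001 101110✓ 101111✓ 110011✓ 110111✓ 111010✓ 111011✓
Round 1: 00-100 001-00 00110- 10111- 11-011 110-11 11101-
PIs = {00-100, 000001, 000111, 001-00, 001011, 00110-, 100010, 101001, 10111-, 11-011, 110-11, 11101-}

000001, 000111, 001011, 100010, 101001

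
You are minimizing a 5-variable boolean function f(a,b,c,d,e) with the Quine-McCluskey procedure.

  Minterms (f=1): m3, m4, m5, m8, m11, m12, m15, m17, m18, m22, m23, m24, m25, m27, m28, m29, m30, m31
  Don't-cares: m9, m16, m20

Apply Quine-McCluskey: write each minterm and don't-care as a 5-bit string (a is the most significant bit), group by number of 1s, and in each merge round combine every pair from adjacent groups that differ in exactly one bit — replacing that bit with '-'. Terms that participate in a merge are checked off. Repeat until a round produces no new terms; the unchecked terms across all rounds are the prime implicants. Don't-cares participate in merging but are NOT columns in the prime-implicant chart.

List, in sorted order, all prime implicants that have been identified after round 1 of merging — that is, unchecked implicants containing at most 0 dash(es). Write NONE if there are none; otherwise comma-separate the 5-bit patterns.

NONE

size-2^0 implicants → 00011(✓)  00100(✓)  00101(✓)  01000(✓)  01001(✓)  01011(✓)  01100(✓)  01111(✓)  10000(✓)  10001(✓)  10010(✓)  10100(✓)  10110(✓)  10111(✓)  11000(✓)  11001(✓)  11011(✓)  11100(✓)  11101(✓)  11110(✓)  11111(✓)
size-2^1 implicants → -0100(✓)  -1000(✓)  -1001(✓)  -1011(✓)  -1100(✓)  -1111(✓)  0-011  0-100(✓)  0010-  01-00(✓)  01-11(✓)  010-1(✓)  0100-(✓)  1-000(✓)  1-001(✓)  1-100(✓)  1-110(✓)  1-111(✓)  10-00(✓)  10-10(✓)  100-0(✓)  1000-(✓)  101-0(✓)  1011-(✓)  11-00(✓)  11-01(✓)  11-11(✓)  110-1(✓)  1100-(✓)  111-0(✓)  111-1(✓)  1110-(✓)  1111-(✓)
size-2^2 implicants → --100  -1-00  -1-11  -10-1  -100-  1--00  1-00-  1-1-0  1-11-  10--0  11--1  11-0-  111--
Unchecked terms (primes): --100, -1-00, -1-11, -10-1, -100-, 0-011, 0010-, 1--00, 1-00-, 1-1-0, 1-11-, 10--0, 11--1, 11-0-, 111--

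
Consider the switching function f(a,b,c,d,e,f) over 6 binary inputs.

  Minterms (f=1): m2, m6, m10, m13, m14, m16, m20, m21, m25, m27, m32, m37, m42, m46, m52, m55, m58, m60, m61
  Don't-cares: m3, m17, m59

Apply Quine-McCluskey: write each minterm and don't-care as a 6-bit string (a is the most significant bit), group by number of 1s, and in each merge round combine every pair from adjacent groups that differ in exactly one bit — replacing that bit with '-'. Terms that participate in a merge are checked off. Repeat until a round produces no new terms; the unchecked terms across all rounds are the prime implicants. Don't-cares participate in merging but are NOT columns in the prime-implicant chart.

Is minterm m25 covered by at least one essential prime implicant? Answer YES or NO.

NO

size-2^0 implicants → 000010(✓)  000011(✓)  000110(✓)  001010(✓)  001101  001110(✓)  010000(✓)  010001(✓)  010100(✓)  010101(✓)  011001(✓)  011011(✓)  100000  100101  101010(✓)  101110(✓)  110100(✓)  110111  111010(✓)  111011(✓)  111100(✓)  111101(✓)
size-2^1 implicants → -01010(✓)  -01110(✓)  -10100  -11011  00-010(✓)  00-110(✓)  000-10(✓)  00001-  001-10(✓)  01-001  010-00(✓)  010-01(✓)  01000-(✓)  01010-(✓)  0110-1  1-1010  101-10(✓)  11-100  11101-  11110-
size-2^2 implicants → -01-10  00--10  010-0-
Unchecked terms (primes): -01-10, -10100, -11011, 00--10, 00001-, 001101, 01-001, 010-0-, 0110-1, 1-1010, 100000, 100101, 11-100, 110111, 11101-, 11110-
Minterm coverage:
  m2 ⊆ 00--10,00001-
  m6 ⊆ 00--10 [E]
  m10 ⊆ -01-10,00--10
  m13 ⊆ 001101 [E]
  m14 ⊆ -01-10,00--10
  m16 ⊆ 010-0- [E]
  m20 ⊆ -10100,010-0-
  m21 ⊆ 010-0- [E]
  m25 ⊆ 01-001,0110-1
  m27 ⊆ -11011,0110-1
  m32 ⊆ 100000 [E]
  m37 ⊆ 100101 [E]
  m42 ⊆ -01-10,1-1010
  m46 ⊆ -01-10 [E]
  m52 ⊆ -10100,11-100
  m55 ⊆ 110111 [E]
  m58 ⊆ 1-1010,11101-
  m60 ⊆ 11-100,11110-
  m61 ⊆ 11110- [E]
E = {-01-10, 00--10, 001101, 010-0-, 100000, 100101, 110111, 11110-}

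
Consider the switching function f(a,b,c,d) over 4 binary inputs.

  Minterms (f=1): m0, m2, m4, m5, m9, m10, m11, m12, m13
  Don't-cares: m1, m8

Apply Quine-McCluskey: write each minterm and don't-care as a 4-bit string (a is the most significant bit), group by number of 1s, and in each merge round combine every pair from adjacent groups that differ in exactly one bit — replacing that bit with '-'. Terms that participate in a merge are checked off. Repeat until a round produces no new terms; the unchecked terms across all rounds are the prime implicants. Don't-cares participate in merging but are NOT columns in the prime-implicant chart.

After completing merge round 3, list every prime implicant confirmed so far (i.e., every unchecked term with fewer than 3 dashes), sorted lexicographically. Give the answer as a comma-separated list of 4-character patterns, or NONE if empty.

-0-0, 10--

[col 0] 0000*, 0001*, 0010*, 0100*, 0101*, 1000*, 1001*, 1010*, 1011*, 1100*, 1101*
[col 1] -000*, -001*, -010*, -100*, -101*, 0-00*, 0-01*, 00-0*, 000-*, 010-*, 1-00*, 1-01*, 10-0*, 10-1*, 100-*, 101-*, 110-*
[col 2] --00*, --01*, -0-0, -00-*, -10-*, 0-0-*, 1-0-*, 10--
[col 3] --0-
Prime implicants: --0-, -0-0, 10--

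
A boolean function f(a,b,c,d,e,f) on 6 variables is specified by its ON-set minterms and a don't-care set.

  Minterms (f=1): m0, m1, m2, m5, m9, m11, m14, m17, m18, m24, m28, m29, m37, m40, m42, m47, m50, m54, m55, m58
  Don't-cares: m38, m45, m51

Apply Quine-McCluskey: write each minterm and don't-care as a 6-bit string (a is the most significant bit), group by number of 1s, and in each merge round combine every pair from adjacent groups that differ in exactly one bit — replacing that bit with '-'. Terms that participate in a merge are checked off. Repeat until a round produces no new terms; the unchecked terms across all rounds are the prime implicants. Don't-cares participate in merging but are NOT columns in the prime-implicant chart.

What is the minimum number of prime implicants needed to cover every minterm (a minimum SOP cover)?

[col 0] 000000*, 000001*, 000010*, 000101*, 001001*, 001011*, 001110, 010001*, 010010*, 011000*, 011100*, 011101*, 100101*, 100110*, 101000*, 101010*, 101101*, 101111*, 110010*, 110011*, 110110*, 110111*, 111010*
[col 1] -00101, -10010, 0-0001, 0-0010, 00-001, 000-01, 0000-0, 00000-, 0010-1, 011-00, 01110-, 1-0110, 1-1010, 10-101, 1010-0, 1011-1, 11-010, 110-10*, 110-11*, 11001-*, 11011-*
[col 2] 110-1-
Prime implicants: -00101, -10010, 0-0001, 0-0010, 00-001, 000-01, 0000-0, 00000-, 0010-1, 001110, 011-00, 01110-, 1-0110, 1-1010, 10-101, 1010-0, 1011-1, 11-010, 110-1-
PI chart (minterm → PIs covering it):
  0 | 0000-0,00000-
  1 | 0-0001,00-001,000-01,00000-
  2 | 0-0010,0000-0
  5 | -00101,000-01
  9 | 00-001,0010-1
  11 | 0010-1  (sole → essential)
  14 | 001110  (sole → essential)
  17 | 0-0001  (sole → essential)
  18 | -10010,0-0010
  24 | 011-00  (sole → essential)
  28 | 011-00,01110-
  29 | 01110-  (sole → essential)
  37 | -00101,10-101
  40 | 1010-0  (sole → essential)
  42 | 1-1010,1010-0
  47 | 1011-1  (sole → essential)
  50 | -10010,11-010,110-1-
  54 | 1-0110,110-1-
  55 | 110-1-  (sole → essential)
  58 | 1-1010,11-010
Essential prime implicants: 0-0001, 0010-1, 001110, 011-00, 01110-, 1010-0, 1011-1, 110-1-
Petrick residual → -00101, -10010, 0000-0, 1-1010
Minimum SOP uses 12 PIs: b'c'de'f + bc'd'ef' + a'c'd'e'f + a'b'c'd'f' + a'b'cd'f + a'b'cdef' + a'bce'f' + a'bcde' + acd'ef' + ab'cd'f' + ab'cdf + abc'e

12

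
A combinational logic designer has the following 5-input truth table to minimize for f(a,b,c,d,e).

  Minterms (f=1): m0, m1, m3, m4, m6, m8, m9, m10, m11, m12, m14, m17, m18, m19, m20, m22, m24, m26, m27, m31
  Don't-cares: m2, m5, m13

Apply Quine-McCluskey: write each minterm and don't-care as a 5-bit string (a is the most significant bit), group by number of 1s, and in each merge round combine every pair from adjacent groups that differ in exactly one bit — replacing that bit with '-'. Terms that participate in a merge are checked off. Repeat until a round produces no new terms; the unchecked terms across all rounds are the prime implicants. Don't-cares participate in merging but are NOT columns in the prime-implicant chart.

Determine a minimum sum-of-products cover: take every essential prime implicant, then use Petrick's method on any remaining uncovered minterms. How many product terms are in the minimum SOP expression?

7

[col 0] 00000*, 00001*, 00010*, 00011*, 00100*, 00101*, 00110*, 01000*, 01001*, 01010*, 01011*, 01100*, 01101*, 01110*, 10001*, 10010*, 10011*, 10100*, 10110*, 11000*, 11010*, 11011*, 11111*
[col 1] -0001*, -0010*, -0011*, -0100*, -0110*, -1000*, -1010*, -1011*, 0-000*, 0-001*, 0-010*, 0-011*, 0-100*, 0-101*, 0-110*, 00-00*, 00-01*, 00-10*, 000-0*, 000-1*, 0000-*, 0001-*, 001-0*, 0010-*, 01-00*, 01-01*, 01-10*, 010-0*, 010-1*, 0100-*, 0101-*, 011-0*, 0110-*, 1-010*, 1-011*, 10-10*, 100-1*, 1001-*, 101-0*, 11-11, 110-0*, 1101-*
[col 2] --010*, --011*, -0-10, -00-1, -001-*, -01-0, -10-0, -101-*, 0--00*, 0--01*, 0--10*, 0-0-0*, 0-0-1*, 0-00-*, 0-01-*, 0-1-0*, 0-10-*, 00--0*, 00-0-*, 000--*, 01--0*, 01-0-*, 010--*, 1-01-*
[col 3] --01-, 0---0, 0--0-, 0-0--
Prime implicants: --01-, -0-10, -00-1, -01-0, -10-0, 0---0, 0--0-, 0-0--, 11-11
PI chart (minterm → PIs covering it):
  0 | 0---0,0--0-,0-0--
  1 | -00-1,0--0-,0-0--
  3 | --01-,-00-1,0-0--
  4 | -01-0,0---0,0--0-
  6 | -0-10,-01-0,0---0
  8 | -10-0,0---0,0--0-,0-0--
  9 | 0--0-,0-0--
  10 | --01-,-10-0,0---0,0-0--
  11 | --01-,0-0--
  12 | 0---0,0--0-
  14 | 0---0  (sole → essential)
  17 | -00-1  (sole → essential)
  18 | --01-,-0-10
  19 | --01-,-00-1
  20 | -01-0  (sole → essential)
  22 | -0-10,-01-0
  24 | -10-0  (sole → essential)
  26 | --01-,-10-0
  27 | --01-,11-11
  31 | 11-11  (sole → essential)
Essential prime implicants: -00-1, -01-0, -10-0, 0---0, 11-11
Petrick residual → --01-, 0--0-
Minimum SOP uses 7 PIs: c'd + b'c'e + b'ce' + bc'e' + a'e' + a'd' + abde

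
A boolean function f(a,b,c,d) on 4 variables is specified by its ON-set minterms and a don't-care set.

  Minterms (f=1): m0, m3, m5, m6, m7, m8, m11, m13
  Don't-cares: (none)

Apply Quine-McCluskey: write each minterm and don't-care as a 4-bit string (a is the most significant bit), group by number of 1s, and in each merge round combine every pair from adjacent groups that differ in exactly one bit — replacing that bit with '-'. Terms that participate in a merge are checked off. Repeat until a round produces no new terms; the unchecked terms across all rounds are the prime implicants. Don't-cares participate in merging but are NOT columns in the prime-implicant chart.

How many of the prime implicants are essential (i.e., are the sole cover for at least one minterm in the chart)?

[col 0] 0000*, 0011*, 0101*, 0110*, 0111*, 1000*, 1011*, 1101*
[col 1] -000, -011, -101, 0-11, 01-1, 011-
Prime implicants: -000, -011, -101, 0-11, 01-1, 011-
PI chart (minterm → PIs covering it):
  0 | -000  (sole → essential)
  3 | -011,0-11
  5 | -101,01-1
  6 | 011-  (sole → essential)
  7 | 0-11,01-1,011-
  8 | -000  (sole → essential)
  11 | -011  (sole → essential)
  13 | -101  (sole → essential)
Essential prime implicants: -000, -011, -101, 011-

4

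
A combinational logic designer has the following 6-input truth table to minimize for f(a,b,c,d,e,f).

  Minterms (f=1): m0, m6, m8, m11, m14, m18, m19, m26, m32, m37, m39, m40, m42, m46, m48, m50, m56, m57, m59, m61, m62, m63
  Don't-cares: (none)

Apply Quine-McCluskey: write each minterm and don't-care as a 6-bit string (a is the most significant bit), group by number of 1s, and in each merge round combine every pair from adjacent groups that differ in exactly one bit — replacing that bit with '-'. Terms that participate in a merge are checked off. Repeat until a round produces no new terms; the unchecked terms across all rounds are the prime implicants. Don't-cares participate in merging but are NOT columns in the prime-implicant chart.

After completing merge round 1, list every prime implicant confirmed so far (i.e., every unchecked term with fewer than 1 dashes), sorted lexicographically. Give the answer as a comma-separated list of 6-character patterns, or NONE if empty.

001011

[col 0] 000000*, 000110*, 001000*, 001011, 001110*, 010010*, 010011*, 011010*, 100000*, 100101*, 100111*, 101000*, 101010*, 101110*, 110000*, 110010*, 111000*, 111001*, 111011*, 111101*, 111110*, 111111*
[col 1] -00000*, -01000*, -01110, -10010, 00-000*, 00-110, 01-010, 01001-, 1-0000*, 1-1000*, 1-1110, 10-000*, 1001-1, 101-10, 1010-0, 11-000*, 1100-0, 111-01*, 111-11*, 1110-1*, 11100-, 1111-1*, 11111-
[col 2] -0-000, 1--000, 111--1
Prime implicants: -0-000, -01110, -10010, 00-110, 001011, 01-010, 01001-, 1--000, 1-1110, 1001-1, 101-10, 1010-0, 1100-0, 111--1, 11100-, 11111-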